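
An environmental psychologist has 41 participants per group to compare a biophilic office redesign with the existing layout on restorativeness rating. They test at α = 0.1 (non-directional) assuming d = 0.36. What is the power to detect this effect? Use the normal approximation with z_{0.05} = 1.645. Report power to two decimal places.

For two equal groups, power = Φ(d·√(n/2) − z_{α/2}).
d·√(n/2) = 0.36 × √(41/2) = 0.36 × 4.528 = 1.630.
z_β = 1.630 − 1.645 = -0.015.
Power = Φ(-0.015) = 0.494.

power ≈ 0.49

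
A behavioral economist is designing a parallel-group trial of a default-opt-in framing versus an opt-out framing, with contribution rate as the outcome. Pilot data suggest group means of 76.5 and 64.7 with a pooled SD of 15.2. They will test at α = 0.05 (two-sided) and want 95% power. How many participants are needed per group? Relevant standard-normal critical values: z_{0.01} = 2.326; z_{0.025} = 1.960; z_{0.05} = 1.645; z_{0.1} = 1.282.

n = 44 per group

Cohen's d = |M₁ − M₂| / SD_pooled = |76.5 − 64.7| / 15.2 = 11.8 / 15.2 = 0.776.
For two independent groups with equal n: n = 2·((z_{α/2} + z_β) / d)².
z_{α/2} + z_β = 1.960 + 1.645 = 3.605.
n = 2 × (3.605 / 0.776)² = 2 × 4.646² = 2 × 21.58 = 43.2.
Round up to the next whole participant.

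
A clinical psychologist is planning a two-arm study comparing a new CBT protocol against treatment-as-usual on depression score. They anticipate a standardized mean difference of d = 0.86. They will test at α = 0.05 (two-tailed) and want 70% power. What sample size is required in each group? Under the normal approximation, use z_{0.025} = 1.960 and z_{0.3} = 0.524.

For two independent groups with equal n: n = 2·((z_{α/2} + z_β) / d)².
z_{α/2} + z_β = 1.960 + 0.524 = 2.484.
n = 2 × (2.484 / 0.86)² = 2 × 2.888² = 2 × 8.34 = 16.7.
Round up to the next whole participant.

n = 17 per group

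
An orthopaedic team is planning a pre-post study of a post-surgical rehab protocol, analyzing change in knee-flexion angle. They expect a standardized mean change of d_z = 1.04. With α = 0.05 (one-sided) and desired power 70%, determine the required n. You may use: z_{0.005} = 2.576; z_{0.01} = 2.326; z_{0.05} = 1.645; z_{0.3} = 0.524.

n = 5 pairs

For a paired (one-sample on differences) test: n = ((z_{α} + z_β) / d)².
z_{α} + z_β = 1.645 + 0.524 = 2.169.
n = (2.169 / 1.04)² = 2.086² = 4.35.
Round up.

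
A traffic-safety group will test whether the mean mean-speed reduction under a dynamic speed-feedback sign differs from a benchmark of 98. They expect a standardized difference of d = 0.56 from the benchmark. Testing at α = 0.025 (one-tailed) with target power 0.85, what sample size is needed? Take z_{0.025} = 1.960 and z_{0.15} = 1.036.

n = 29

For a one-sample test: n = ((z_{α} + z_β) / d)².
z_{α} + z_β = 1.960 + 1.036 = 2.996.
n = (2.996 / 0.56)² = 5.350² = 28.62.
Round up.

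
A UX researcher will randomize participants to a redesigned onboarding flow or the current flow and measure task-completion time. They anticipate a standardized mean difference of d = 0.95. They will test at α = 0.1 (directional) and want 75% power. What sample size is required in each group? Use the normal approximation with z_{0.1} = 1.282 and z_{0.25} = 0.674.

For two independent groups with equal n: n = 2·((z_{α} + z_β) / d)².
z_{α} + z_β = 1.282 + 0.674 = 1.956.
n = 2 × (1.956 / 0.95)² = 2 × 2.059² = 2 × 4.24 = 8.5.
Round up to the next whole participant.

n = 9 per group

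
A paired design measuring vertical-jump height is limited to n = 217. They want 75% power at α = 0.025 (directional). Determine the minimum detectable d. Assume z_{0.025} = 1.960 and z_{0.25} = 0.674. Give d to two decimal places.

For a single sample (or paired design) of n = 217: d_min = (z_{α} + z_β)/√n.
z-sum = 1.960 + 0.674 = 2.634.
d_min = 2.634 / √217 = 2.634 / 14.731 = 0.179.

d_min ≈ 0.18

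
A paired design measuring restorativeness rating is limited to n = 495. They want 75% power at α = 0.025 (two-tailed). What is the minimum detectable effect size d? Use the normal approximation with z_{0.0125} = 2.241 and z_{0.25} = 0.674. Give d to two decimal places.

For a single sample (or paired design) of n = 495: d_min = (z_{α/2} + z_β)/√n.
z-sum = 2.241 + 0.674 = 2.915.
d_min = 2.915 / √495 = 2.915 / 22.249 = 0.131.

d_min ≈ 0.13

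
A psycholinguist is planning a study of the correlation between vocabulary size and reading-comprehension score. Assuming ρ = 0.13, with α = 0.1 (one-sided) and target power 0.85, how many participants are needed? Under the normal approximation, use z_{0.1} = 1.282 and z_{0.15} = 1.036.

n = 318

Fisher's z: C = ½·ln((1+r)/(1−r)) = ½·ln(1.2989) = 0.1307.
n = ((z_{α} + z_β)/C)² + 3.
(1.282 + 1.036) / 0.1307 = 2.318 / 0.1307 = 17.735.
n = 17.735² + 3 = 314.54 + 3 = 317.5.
Round up.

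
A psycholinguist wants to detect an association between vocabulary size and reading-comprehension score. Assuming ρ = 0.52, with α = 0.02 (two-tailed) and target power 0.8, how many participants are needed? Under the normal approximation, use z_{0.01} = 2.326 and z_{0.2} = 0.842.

Fisher's z: C = ½·ln((1+r)/(1−r)) = ½·ln(3.1667) = 0.5763.
n = ((z_{α/2} + z_β)/C)² + 3.
(2.326 + 0.842) / 0.5763 = 3.168 / 0.5763 = 5.497.
n = 5.497² + 3 = 30.22 + 3 = 33.2.
Round up.

n = 34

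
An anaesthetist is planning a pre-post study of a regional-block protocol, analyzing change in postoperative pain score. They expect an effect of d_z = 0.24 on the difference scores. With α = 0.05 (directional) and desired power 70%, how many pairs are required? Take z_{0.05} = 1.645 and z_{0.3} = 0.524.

n = 82 pairs

For a paired (one-sample on differences) test: n = ((z_{α} + z_β) / d)².
z_{α} + z_β = 1.645 + 0.524 = 2.169.
n = (2.169 / 0.24)² = 9.037² = 81.68.
Round up.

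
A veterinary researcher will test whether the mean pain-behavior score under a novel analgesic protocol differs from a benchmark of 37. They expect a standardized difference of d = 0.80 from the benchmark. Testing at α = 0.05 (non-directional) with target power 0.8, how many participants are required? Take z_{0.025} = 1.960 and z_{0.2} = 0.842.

For a one-sample test: n = ((z_{α/2} + z_β) / d)².
z_{α/2} + z_β = 1.960 + 0.842 = 2.802.
n = (2.802 / 0.80)² = 3.502² = 12.27.
Round up.

n = 13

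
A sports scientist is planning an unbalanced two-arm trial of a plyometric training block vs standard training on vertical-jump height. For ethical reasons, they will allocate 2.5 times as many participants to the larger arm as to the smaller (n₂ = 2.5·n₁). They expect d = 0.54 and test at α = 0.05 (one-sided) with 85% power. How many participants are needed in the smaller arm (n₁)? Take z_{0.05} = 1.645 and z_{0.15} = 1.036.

n₁ = 35

With allocation ratio k = n₂/n₁ = 2.5, Var(x̄₁−x̄₂) = σ²(1/n₁ + 1/(k·n₁)) = σ²·(k+1)/(k·n₁).
So n₁ = (1 + 1/k)·((z_{α} + z_β)/d)² = 1.400 × (2.681/0.54)².
n₁ = 1.400 × 24.65 = 34.5.
Round up: n₁ = 35, giving n₂ = ⌈2.5 × 35⌉ = ⌈87.5⌉ = 88.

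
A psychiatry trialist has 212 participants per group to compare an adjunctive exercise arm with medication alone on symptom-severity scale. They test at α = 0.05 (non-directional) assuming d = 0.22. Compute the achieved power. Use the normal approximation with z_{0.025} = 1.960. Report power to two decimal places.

For two equal groups, power = Φ(d·√(n/2) − z_{α/2}).
d·√(n/2) = 0.22 × √(212/2) = 0.22 × 10.296 = 2.265.
z_β = 2.265 − 1.960 = 0.305.
Power = Φ(0.305) = 0.620.

power ≈ 0.62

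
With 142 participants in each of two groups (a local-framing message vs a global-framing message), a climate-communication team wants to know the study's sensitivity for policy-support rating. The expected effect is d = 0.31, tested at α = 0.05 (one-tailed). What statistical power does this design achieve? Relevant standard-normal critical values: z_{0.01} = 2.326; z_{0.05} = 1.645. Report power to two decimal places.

For two equal groups, power = Φ(d·√(n/2) − z_{α}).
d·√(n/2) = 0.31 × √(142/2) = 0.31 × 8.426 = 2.612.
z_β = 2.612 − 1.645 = 0.967.
Power = Φ(0.967) = 0.833.

power ≈ 0.83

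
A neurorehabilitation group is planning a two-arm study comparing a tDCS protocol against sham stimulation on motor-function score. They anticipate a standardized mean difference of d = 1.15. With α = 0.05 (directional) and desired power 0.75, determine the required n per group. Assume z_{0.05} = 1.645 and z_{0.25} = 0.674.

n = 9 per group

For two independent groups with equal n: n = 2·((z_{α} + z_β) / d)².
z_{α} + z_β = 1.645 + 0.674 = 2.319.
n = 2 × (2.319 / 1.15)² = 2 × 2.017² = 2 × 4.07 = 8.1.
Round up to the next whole participant.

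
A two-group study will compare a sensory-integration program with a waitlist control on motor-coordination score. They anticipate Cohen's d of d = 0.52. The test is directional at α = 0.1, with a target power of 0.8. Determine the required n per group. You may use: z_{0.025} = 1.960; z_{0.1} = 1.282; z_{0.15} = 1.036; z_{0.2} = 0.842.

n = 34 per group

For two independent groups with equal n: n = 2·((z_{α} + z_β) / d)².
z_{α} + z_β = 1.282 + 0.842 = 2.124.
n = 2 × (2.124 / 0.52)² = 2 × 4.085² = 2 × 16.68 = 33.4.
Round up to the next whole participant.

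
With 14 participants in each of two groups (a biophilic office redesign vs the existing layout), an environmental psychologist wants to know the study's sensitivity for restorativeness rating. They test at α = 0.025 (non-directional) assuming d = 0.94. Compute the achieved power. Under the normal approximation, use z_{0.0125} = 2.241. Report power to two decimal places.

For two equal groups, power = Φ(d·√(n/2) − z_{α/2}).
d·√(n/2) = 0.94 × √(14/2) = 0.94 × 2.646 = 2.487.
z_β = 2.487 − 2.241 = 0.246.
Power = Φ(0.246) = 0.597.

power ≈ 0.60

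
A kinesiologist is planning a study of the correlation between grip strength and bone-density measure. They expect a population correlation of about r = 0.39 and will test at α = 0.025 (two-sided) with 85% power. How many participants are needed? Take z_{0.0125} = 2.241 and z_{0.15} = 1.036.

n = 67

Fisher's z: C = ½·ln((1+r)/(1−r)) = ½·ln(2.2787) = 0.4118.
n = ((z_{α/2} + z_β)/C)² + 3.
(2.241 + 1.036) / 0.4118 = 3.277 / 0.4118 = 7.958.
n = 7.958² + 3 = 63.33 + 3 = 66.3.
Round up.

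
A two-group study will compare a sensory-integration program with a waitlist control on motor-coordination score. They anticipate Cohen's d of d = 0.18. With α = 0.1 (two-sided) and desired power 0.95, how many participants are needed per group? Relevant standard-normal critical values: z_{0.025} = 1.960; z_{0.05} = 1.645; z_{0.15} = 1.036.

n = 669 per group

For two independent groups with equal n: n = 2·((z_{α/2} + z_β) / d)².
z_{α/2} + z_β = 1.645 + 1.645 = 3.290.
n = 2 × (3.290 / 0.18)² = 2 × 18.278² = 2 × 334.08 = 668.2.
Round up to the next whole participant.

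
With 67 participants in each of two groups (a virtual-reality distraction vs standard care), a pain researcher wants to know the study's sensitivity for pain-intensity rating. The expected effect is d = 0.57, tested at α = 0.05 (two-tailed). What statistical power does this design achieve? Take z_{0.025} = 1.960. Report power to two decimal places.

power ≈ 0.91

For two equal groups, power = Φ(d·√(n/2) − z_{α/2}).
d·√(n/2) = 0.57 × √(67/2) = 0.57 × 5.788 = 3.299.
z_β = 3.299 − 1.960 = 1.339.
Power = Φ(1.339) = 0.910.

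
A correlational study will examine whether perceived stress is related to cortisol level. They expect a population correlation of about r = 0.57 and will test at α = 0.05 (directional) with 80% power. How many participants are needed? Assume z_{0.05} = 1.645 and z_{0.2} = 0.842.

Fisher's z: C = ½·ln((1+r)/(1−r)) = ½·ln(3.6512) = 0.6475.
n = ((z_{α} + z_β)/C)² + 3.
(1.645 + 0.842) / 0.6475 = 2.487 / 0.6475 = 3.841.
n = 3.841² + 3 = 14.75 + 3 = 17.8.
Round up.

n = 18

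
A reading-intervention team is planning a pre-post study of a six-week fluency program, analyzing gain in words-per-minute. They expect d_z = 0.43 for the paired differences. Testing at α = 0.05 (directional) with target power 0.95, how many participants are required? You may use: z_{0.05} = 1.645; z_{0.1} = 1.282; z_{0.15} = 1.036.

For a paired (one-sample on differences) test: n = ((z_{α} + z_β) / d)².
z_{α} + z_β = 1.645 + 1.645 = 3.290.
n = (3.290 / 0.43)² = 7.651² = 58.54.
Round up.

n = 59 pairs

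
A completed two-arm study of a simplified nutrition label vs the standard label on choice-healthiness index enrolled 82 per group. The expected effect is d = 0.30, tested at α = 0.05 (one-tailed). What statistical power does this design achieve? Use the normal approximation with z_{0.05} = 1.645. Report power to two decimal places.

power ≈ 0.61

For two equal groups, power = Φ(d·√(n/2) − z_{α}).
d·√(n/2) = 0.30 × √(82/2) = 0.30 × 6.403 = 1.921.
z_β = 1.921 − 1.645 = 0.276.
Power = Φ(0.276) = 0.609.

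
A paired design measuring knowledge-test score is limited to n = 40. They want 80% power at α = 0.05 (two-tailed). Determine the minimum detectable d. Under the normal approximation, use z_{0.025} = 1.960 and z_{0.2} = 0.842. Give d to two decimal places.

d_min ≈ 0.44

For a single sample (or paired design) of n = 40: d_min = (z_{α/2} + z_β)/√n.
z-sum = 1.960 + 0.842 = 2.802.
d_min = 2.802 / √40 = 2.802 / 6.325 = 0.443.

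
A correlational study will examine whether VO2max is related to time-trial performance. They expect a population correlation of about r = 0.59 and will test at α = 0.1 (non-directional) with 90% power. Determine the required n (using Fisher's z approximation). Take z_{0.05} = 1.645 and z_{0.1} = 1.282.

Fisher's z: C = ½·ln((1+r)/(1−r)) = ½·ln(3.8780) = 0.6777.
n = ((z_{α/2} + z_β)/C)² + 3.
(1.645 + 1.282) / 0.6777 = 2.927 / 0.6777 = 4.319.
n = 4.319² + 3 = 18.65 + 3 = 21.7.
Round up.

n = 22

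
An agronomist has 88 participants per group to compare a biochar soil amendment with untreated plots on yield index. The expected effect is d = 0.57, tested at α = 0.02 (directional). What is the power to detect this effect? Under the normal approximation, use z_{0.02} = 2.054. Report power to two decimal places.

power ≈ 0.96

For two equal groups, power = Φ(d·√(n/2) − z_{α}).
d·√(n/2) = 0.57 × √(88/2) = 0.57 × 6.633 = 3.781.
z_β = 3.781 − 2.054 = 1.727.
Power = Φ(1.727) = 0.958.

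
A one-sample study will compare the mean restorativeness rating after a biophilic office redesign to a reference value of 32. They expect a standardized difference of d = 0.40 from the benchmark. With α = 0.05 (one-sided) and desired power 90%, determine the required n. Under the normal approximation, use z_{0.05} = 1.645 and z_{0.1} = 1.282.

For a one-sample test: n = ((z_{α} + z_β) / d)².
z_{α} + z_β = 1.645 + 1.282 = 2.927.
n = (2.927 / 0.40)² = 7.317² = 53.55.
Round up.

n = 54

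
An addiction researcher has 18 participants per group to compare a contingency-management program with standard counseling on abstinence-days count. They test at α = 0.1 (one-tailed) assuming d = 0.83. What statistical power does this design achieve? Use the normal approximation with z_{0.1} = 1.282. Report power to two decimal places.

For two equal groups, power = Φ(d·√(n/2) − z_{α}).
d·√(n/2) = 0.83 × √(18/2) = 0.83 × 3.000 = 2.490.
z_β = 2.490 − 1.282 = 1.208.
Power = Φ(1.208) = 0.886.

power ≈ 0.89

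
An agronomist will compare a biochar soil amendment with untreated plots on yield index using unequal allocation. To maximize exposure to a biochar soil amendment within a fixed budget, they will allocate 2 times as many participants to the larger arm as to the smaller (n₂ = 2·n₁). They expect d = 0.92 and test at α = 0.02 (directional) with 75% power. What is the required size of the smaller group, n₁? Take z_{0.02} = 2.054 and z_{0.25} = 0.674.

n₁ = 14

With allocation ratio k = n₂/n₁ = 2, Var(x̄₁−x̄₂) = σ²(1/n₁ + 1/(k·n₁)) = σ²·(k+1)/(k·n₁).
So n₁ = (1 + 1/k)·((z_{α} + z_β)/d)² = 1.500 × (2.728/0.92)².
n₁ = 1.500 × 8.79 = 13.2.
Round up: n₁ = 14, giving n₂ = 2 × 14 = 28.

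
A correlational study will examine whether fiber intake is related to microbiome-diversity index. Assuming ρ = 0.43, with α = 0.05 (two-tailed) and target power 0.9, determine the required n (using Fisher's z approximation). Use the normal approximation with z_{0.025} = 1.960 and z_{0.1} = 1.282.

n = 53

Fisher's z: C = ½·ln((1+r)/(1−r)) = ½·ln(2.5088) = 0.4599.
n = ((z_{α/2} + z_β)/C)² + 3.
(1.960 + 1.282) / 0.4599 = 3.242 / 0.4599 = 7.049.
n = 7.049² + 3 = 49.69 + 3 = 52.7.
Round up.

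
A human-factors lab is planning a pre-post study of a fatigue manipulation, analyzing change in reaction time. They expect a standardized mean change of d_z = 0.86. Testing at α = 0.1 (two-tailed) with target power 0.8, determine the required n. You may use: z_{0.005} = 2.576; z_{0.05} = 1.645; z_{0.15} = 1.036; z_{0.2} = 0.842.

For a paired (one-sample on differences) test: n = ((z_{α/2} + z_β) / d)².
z_{α/2} + z_β = 1.645 + 0.842 = 2.487.
n = (2.487 / 0.86)² = 2.892² = 8.36.
Round up.

n = 9 pairs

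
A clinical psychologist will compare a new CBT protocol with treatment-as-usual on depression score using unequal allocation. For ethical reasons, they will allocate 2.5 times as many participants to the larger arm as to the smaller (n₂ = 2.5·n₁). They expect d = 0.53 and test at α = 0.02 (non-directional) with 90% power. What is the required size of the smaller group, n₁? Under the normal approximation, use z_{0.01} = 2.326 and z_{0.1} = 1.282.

n₁ = 65

With allocation ratio k = n₂/n₁ = 2.5, Var(x̄₁−x̄₂) = σ²(1/n₁ + 1/(k·n₁)) = σ²·(k+1)/(k·n₁).
So n₁ = (1 + 1/k)·((z_{α/2} + z_β)/d)² = 1.400 × (3.608/0.53)².
n₁ = 1.400 × 46.34 = 64.9.
Round up: n₁ = 65, giving n₂ = ⌈2.5 × 65⌉ = ⌈162.5⌉ = 163.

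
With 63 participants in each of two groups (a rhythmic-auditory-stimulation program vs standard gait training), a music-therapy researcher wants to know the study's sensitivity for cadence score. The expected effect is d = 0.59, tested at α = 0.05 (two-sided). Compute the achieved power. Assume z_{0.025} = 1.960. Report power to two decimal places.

For two equal groups, power = Φ(d·√(n/2) − z_{α/2}).
d·√(n/2) = 0.59 × √(63/2) = 0.59 × 5.612 = 3.311.
z_β = 3.311 − 1.960 = 1.351.
Power = Φ(1.351) = 0.912.

power ≈ 0.91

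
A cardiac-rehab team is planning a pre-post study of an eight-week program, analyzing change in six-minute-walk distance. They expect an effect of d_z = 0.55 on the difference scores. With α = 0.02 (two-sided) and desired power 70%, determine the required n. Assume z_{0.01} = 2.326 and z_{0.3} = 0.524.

n = 27 pairs

For a paired (one-sample on differences) test: n = ((z_{α/2} + z_β) / d)².
z_{α/2} + z_β = 2.326 + 0.524 = 2.850.
n = (2.850 / 0.55)² = 5.182² = 26.85.
Round up.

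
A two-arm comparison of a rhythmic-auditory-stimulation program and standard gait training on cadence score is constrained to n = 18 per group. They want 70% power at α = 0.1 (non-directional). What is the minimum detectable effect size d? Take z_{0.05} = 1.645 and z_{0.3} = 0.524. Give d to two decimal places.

For two independent groups of n = 18 each: d_min = (z_{α/2} + z_β)·√(2/n).
z-sum = 1.645 + 0.524 = 2.169.
d_min = 2.169 × √(2/18) = 2.169 × 0.3333 = 0.723.

d_min ≈ 0.72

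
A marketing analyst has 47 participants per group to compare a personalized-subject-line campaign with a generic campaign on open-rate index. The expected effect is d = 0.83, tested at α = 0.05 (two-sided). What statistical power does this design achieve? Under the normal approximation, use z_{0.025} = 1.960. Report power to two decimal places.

For two equal groups, power = Φ(d·√(n/2) − z_{α/2}).
d·√(n/2) = 0.83 × √(47/2) = 0.83 × 4.848 = 4.024.
z_β = 4.024 − 1.960 = 2.064.
Power = Φ(2.064) = 0.980.

power ≈ 0.98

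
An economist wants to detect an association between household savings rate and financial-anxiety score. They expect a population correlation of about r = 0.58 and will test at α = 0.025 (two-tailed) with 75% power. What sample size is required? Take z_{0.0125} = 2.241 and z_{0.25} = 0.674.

Fisher's z: C = ½·ln((1+r)/(1−r)) = ½·ln(3.7619) = 0.6625.
n = ((z_{α/2} + z_β)/C)² + 3.
(2.241 + 0.674) / 0.6625 = 2.915 / 0.6625 = 4.400.
n = 4.400² + 3 = 19.36 + 3 = 22.4.
Round up.

n = 23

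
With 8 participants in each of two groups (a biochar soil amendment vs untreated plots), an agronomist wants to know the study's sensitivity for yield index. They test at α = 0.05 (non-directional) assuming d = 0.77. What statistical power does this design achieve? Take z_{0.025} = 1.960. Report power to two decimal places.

power ≈ 0.34

For two equal groups, power = Φ(d·√(n/2) − z_{α/2}).
d·√(n/2) = 0.77 × √(8/2) = 0.77 × 2.000 = 1.540.
z_β = 1.540 − 1.960 = -0.420.
Power = Φ(-0.420) = 0.337.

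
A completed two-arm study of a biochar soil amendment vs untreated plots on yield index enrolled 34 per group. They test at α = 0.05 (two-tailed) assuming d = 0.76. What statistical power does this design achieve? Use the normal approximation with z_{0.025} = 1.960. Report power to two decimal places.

For two equal groups, power = Φ(d·√(n/2) − z_{α/2}).
d·√(n/2) = 0.76 × √(34/2) = 0.76 × 4.123 = 3.134.
z_β = 3.134 − 1.960 = 1.174.
Power = Φ(1.174) = 0.880.

power ≈ 0.88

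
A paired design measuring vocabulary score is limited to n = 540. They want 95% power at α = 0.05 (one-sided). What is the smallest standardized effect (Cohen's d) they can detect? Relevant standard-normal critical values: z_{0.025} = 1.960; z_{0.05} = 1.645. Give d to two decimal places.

For a single sample (or paired design) of n = 540: d_min = (z_{α} + z_β)/√n.
z-sum = 1.645 + 1.645 = 3.290.
d_min = 3.290 / √540 = 3.290 / 23.238 = 0.142.

d_min ≈ 0.14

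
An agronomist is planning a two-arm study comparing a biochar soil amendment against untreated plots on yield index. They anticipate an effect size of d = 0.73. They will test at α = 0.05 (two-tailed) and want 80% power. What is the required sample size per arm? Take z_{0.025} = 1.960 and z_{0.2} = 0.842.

n = 30 per group

For two independent groups with equal n: n = 2·((z_{α/2} + z_β) / d)².
z_{α/2} + z_β = 1.960 + 0.842 = 2.802.
n = 2 × (2.802 / 0.73)² = 2 × 3.838² = 2 × 14.73 = 29.5.
Round up to the next whole participant.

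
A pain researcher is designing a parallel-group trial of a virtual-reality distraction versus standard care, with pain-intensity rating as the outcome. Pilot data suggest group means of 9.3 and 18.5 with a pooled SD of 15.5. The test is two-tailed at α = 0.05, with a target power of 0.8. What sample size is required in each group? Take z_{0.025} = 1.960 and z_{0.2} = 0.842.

Cohen's d = |M₁ − M₂| / SD_pooled = |9.3 − 18.5| / 15.5 = 9.2 / 15.5 = 0.594.
For two independent groups with equal n: n = 2·((z_{α/2} + z_β) / d)².
z_{α/2} + z_β = 1.960 + 0.842 = 2.802.
n = 2 × (2.802 / 0.594)² = 2 × 4.717² = 2 × 22.25 = 44.5.
Round up to the next whole participant.

n = 45 per group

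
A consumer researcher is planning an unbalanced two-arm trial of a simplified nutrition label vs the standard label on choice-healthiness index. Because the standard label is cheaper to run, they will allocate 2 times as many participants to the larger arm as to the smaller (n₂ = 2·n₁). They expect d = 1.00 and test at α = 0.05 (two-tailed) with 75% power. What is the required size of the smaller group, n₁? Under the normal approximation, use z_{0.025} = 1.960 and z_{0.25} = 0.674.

n₁ = 11

With allocation ratio k = n₂/n₁ = 2, Var(x̄₁−x̄₂) = σ²(1/n₁ + 1/(k·n₁)) = σ²·(k+1)/(k·n₁).
So n₁ = (1 + 1/k)·((z_{α/2} + z_β)/d)² = 1.500 × (2.634/1.00)².
n₁ = 1.500 × 6.94 = 10.4.
Round up: n₁ = 11, giving n₂ = 2 × 11 = 22.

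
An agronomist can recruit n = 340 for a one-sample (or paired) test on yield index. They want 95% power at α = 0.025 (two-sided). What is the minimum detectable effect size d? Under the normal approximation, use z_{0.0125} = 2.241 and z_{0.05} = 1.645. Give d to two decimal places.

For a single sample (or paired design) of n = 340: d_min = (z_{α/2} + z_β)/√n.
z-sum = 2.241 + 1.645 = 3.886.
d_min = 3.886 / √340 = 3.886 / 18.439 = 0.211.

d_min ≈ 0.21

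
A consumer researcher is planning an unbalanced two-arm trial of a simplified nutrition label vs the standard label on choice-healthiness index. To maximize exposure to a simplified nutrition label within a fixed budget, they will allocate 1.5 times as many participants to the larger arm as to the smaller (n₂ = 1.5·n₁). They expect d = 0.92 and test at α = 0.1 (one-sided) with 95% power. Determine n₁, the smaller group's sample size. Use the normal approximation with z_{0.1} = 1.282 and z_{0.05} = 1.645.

With allocation ratio k = n₂/n₁ = 1.5, Var(x̄₁−x̄₂) = σ²(1/n₁ + 1/(k·n₁)) = σ²·(k+1)/(k·n₁).
So n₁ = (1 + 1/k)·((z_{α} + z_β)/d)² = 1.667 × (2.927/0.92)².
n₁ = 1.667 × 10.12 = 16.9.
Round up: n₁ = 17, giving n₂ = ⌈1.5 × 17⌉ = ⌈25.5⌉ = 26.

n₁ = 17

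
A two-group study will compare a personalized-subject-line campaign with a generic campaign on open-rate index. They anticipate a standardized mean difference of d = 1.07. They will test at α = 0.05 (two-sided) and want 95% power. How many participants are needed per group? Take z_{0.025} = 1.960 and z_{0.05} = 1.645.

n = 23 per group

For two independent groups with equal n: n = 2·((z_{α/2} + z_β) / d)².
z_{α/2} + z_β = 1.960 + 1.645 = 3.605.
n = 2 × (3.605 / 1.07)² = 2 × 3.369² = 2 × 11.35 = 22.7.
Round up to the next whole participant.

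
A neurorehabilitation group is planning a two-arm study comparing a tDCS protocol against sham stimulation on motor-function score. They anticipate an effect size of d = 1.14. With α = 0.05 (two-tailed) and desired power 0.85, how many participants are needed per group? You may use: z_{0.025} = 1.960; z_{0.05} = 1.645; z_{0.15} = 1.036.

n = 14 per group

For two independent groups with equal n: n = 2·((z_{α/2} + z_β) / d)².
z_{α/2} + z_β = 1.960 + 1.036 = 2.996.
n = 2 × (2.996 / 1.14)² = 2 × 2.628² = 2 × 6.91 = 13.8.
Round up to the next whole participant.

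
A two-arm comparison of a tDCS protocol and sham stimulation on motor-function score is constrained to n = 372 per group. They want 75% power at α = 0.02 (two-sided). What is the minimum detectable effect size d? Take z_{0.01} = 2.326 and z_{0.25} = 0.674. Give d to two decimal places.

For two independent groups of n = 372 each: d_min = (z_{α/2} + z_β)·√(2/n).
z-sum = 2.326 + 0.674 = 3.000.
d_min = 3.000 × √(2/372) = 3.000 × 0.0733 = 0.220.

d_min ≈ 0.22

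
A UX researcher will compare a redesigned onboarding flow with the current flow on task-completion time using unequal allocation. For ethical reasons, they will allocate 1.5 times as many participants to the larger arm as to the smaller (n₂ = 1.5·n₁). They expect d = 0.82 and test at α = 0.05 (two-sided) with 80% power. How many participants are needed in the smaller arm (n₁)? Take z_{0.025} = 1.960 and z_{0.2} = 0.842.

With allocation ratio k = n₂/n₁ = 1.5, Var(x̄₁−x̄₂) = σ²(1/n₁ + 1/(k·n₁)) = σ²·(k+1)/(k·n₁).
So n₁ = (1 + 1/k)·((z_{α/2} + z_β)/d)² = 1.667 × (2.802/0.82)².
n₁ = 1.667 × 11.68 = 19.5.
Round up: n₁ = 20, giving n₂ = 1.5 × 20 = 30.

n₁ = 20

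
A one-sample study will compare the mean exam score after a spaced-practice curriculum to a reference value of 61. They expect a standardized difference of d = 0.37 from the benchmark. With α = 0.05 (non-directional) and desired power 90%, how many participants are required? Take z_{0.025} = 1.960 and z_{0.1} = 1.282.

For a one-sample test: n = ((z_{α/2} + z_β) / d)².
z_{α/2} + z_β = 1.960 + 1.282 = 3.242.
n = (3.242 / 0.37)² = 8.762² = 76.78.
Round up.

n = 77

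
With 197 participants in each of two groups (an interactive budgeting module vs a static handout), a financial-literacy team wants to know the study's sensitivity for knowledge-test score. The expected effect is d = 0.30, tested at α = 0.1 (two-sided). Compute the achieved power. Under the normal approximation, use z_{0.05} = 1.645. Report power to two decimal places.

power ≈ 0.91

For two equal groups, power = Φ(d·√(n/2) − z_{α/2}).
d·√(n/2) = 0.30 × √(197/2) = 0.30 × 9.925 = 2.977.
z_β = 2.977 − 1.645 = 1.332.
Power = Φ(1.332) = 0.909.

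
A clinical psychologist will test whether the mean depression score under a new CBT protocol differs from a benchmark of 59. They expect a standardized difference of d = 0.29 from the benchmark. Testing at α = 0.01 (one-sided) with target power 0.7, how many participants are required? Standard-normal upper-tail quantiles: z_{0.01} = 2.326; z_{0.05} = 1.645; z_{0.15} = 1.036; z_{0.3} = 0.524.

n = 97

For a one-sample test: n = ((z_{α} + z_β) / d)².
z_{α} + z_β = 2.326 + 0.524 = 2.850.
n = (2.850 / 0.29)² = 9.828² = 96.58.
Round up.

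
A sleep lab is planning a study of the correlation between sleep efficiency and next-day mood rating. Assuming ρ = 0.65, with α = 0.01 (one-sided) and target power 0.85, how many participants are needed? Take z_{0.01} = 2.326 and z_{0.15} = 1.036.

n = 22

Fisher's z: C = ½·ln((1+r)/(1−r)) = ½·ln(4.7143) = 0.7753.
n = ((z_{α} + z_β)/C)² + 3.
(2.326 + 1.036) / 0.7753 = 3.362 / 0.7753 = 4.336.
n = 4.336² + 3 = 18.80 + 3 = 21.8.
Round up.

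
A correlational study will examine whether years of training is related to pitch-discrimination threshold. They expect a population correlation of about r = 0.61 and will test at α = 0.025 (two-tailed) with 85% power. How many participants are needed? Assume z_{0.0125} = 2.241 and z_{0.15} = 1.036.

n = 25

Fisher's z: C = ½·ln((1+r)/(1−r)) = ½·ln(4.1282) = 0.7089.
n = ((z_{α/2} + z_β)/C)² + 3.
(2.241 + 1.036) / 0.7089 = 3.277 / 0.7089 = 4.623.
n = 4.623² + 3 = 21.37 + 3 = 24.4.
Round up.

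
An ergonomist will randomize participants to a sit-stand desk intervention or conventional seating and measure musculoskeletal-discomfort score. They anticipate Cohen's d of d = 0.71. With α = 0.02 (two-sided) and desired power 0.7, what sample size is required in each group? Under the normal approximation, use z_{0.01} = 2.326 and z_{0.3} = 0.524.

For two independent groups with equal n: n = 2·((z_{α/2} + z_β) / d)².
z_{α/2} + z_β = 2.326 + 0.524 = 2.850.
n = 2 × (2.850 / 0.71)² = 2 × 4.014² = 2 × 16.11 = 32.2.
Round up to the next whole participant.

n = 33 per group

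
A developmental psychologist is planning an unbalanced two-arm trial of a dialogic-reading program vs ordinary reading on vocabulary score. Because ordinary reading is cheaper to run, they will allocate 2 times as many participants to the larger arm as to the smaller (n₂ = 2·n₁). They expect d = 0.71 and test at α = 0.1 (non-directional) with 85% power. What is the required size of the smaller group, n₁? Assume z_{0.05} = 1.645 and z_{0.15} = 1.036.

With allocation ratio k = n₂/n₁ = 2, Var(x̄₁−x̄₂) = σ²(1/n₁ + 1/(k·n₁)) = σ²·(k+1)/(k·n₁).
So n₁ = (1 + 1/k)·((z_{α/2} + z_β)/d)² = 1.500 × (2.681/0.71)².
n₁ = 1.500 × 14.26 = 21.4.
Round up: n₁ = 22, giving n₂ = 2 × 22 = 44.

n₁ = 22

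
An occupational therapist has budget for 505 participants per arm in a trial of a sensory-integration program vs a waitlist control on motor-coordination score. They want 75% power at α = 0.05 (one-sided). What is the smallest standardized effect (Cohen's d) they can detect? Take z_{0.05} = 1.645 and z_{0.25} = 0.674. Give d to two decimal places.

For two independent groups of n = 505 each: d_min = (z_{α} + z_β)·√(2/n).
z-sum = 1.645 + 0.674 = 2.319.
d_min = 2.319 × √(2/505) = 2.319 × 0.0629 = 0.146.

d_min ≈ 0.15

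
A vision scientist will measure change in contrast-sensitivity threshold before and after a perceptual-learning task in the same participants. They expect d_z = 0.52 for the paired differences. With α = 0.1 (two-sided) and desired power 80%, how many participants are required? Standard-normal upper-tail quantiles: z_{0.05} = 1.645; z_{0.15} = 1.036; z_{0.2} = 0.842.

For a paired (one-sample on differences) test: n = ((z_{α/2} + z_β) / d)².
z_{α/2} + z_β = 1.645 + 0.842 = 2.487.
n = (2.487 / 0.52)² = 4.783² = 22.87.
Round up.

n = 23 pairs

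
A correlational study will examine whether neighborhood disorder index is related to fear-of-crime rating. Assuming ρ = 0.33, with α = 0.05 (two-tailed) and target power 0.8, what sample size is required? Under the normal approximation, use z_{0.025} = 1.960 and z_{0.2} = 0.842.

n = 70

Fisher's z: C = ½·ln((1+r)/(1−r)) = ½·ln(1.9851) = 0.3428.
n = ((z_{α/2} + z_β)/C)² + 3.
(1.960 + 0.842) / 0.3428 = 2.802 / 0.3428 = 8.174.
n = 8.174² + 3 = 66.81 + 3 = 69.8.
Round up.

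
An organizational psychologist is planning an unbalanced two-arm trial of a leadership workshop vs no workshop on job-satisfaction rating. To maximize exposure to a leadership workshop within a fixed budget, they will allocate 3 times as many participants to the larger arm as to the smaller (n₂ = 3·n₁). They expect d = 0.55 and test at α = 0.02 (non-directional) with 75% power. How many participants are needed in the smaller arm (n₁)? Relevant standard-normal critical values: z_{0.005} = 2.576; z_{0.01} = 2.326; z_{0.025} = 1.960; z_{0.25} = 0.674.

n₁ = 40

With allocation ratio k = n₂/n₁ = 3, Var(x̄₁−x̄₂) = σ²(1/n₁ + 1/(k·n₁)) = σ²·(k+1)/(k·n₁).
So n₁ = (1 + 1/k)·((z_{α/2} + z_β)/d)² = 1.333 × (3.000/0.55)².
n₁ = 1.333 × 29.75 = 39.7.
Round up: n₁ = 40, giving n₂ = 3 × 40 = 120.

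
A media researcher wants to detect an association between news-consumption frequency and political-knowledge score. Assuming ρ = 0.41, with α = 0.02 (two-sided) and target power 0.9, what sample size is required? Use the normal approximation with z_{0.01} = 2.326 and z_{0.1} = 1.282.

Fisher's z: C = ½·ln((1+r)/(1−r)) = ½·ln(2.3898) = 0.4356.
n = ((z_{α/2} + z_β)/C)² + 3.
(2.326 + 1.282) / 0.4356 = 3.608 / 0.4356 = 8.283.
n = 8.283² + 3 = 68.61 + 3 = 71.6.
Round up.

n = 72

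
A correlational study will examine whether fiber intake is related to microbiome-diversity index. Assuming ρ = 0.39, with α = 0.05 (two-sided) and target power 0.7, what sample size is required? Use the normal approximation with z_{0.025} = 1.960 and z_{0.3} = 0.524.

Fisher's z: C = ½·ln((1+r)/(1−r)) = ½·ln(2.2787) = 0.4118.
n = ((z_{α/2} + z_β)/C)² + 3.
(1.960 + 0.524) / 0.4118 = 2.484 / 0.4118 = 6.032.
n = 6.032² + 3 = 36.39 + 3 = 39.4.
Round up.

n = 40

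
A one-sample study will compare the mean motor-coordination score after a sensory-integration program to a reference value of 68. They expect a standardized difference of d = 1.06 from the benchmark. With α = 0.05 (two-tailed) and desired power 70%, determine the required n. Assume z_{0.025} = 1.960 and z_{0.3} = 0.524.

For a one-sample test: n = ((z_{α/2} + z_β) / d)².
z_{α/2} + z_β = 1.960 + 0.524 = 2.484.
n = (2.484 / 1.06)² = 2.343² = 5.49.
Round up.

n = 6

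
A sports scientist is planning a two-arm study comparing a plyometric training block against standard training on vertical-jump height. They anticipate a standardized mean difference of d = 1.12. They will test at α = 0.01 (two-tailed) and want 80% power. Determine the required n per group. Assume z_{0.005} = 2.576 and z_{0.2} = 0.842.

n = 19 per group

For two independent groups with equal n: n = 2·((z_{α/2} + z_β) / d)².
z_{α/2} + z_β = 2.576 + 0.842 = 3.418.
n = 2 × (3.418 / 1.12)² = 2 × 3.052² = 2 × 9.31 = 18.6.
Round up to the next whole participant.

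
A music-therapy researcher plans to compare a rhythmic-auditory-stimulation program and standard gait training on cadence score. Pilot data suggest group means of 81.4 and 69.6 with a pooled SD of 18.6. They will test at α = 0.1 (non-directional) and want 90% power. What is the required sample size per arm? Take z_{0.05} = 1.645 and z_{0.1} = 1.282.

Cohen's d = |M₁ − M₂| / SD_pooled = |81.4 − 69.6| / 18.6 = 11.8 / 18.6 = 0.634.
For two independent groups with equal n: n = 2·((z_{α/2} + z_β) / d)².
z_{α/2} + z_β = 1.645 + 1.282 = 2.927.
n = 2 × (2.927 / 0.634)² = 2 × 4.617² = 2 × 21.31 = 42.6.
Round up to the next whole participant.

n = 43 per group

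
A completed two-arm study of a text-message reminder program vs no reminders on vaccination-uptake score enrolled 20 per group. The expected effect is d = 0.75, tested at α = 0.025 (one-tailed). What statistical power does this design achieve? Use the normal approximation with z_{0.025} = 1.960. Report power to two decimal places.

power ≈ 0.66

For two equal groups, power = Φ(d·√(n/2) − z_{α}).
d·√(n/2) = 0.75 × √(20/2) = 0.75 × 3.162 = 2.372.
z_β = 2.372 − 1.960 = 0.412.
Power = Φ(0.412) = 0.660.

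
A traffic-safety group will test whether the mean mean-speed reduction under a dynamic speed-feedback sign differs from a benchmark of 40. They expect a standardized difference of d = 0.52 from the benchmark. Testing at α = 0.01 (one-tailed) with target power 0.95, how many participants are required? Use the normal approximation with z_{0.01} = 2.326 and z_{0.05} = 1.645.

For a one-sample test: n = ((z_{α} + z_β) / d)².
z_{α} + z_β = 2.326 + 1.645 = 3.971.
n = (3.971 / 0.52)² = 7.637² = 58.32.
Round up.

n = 59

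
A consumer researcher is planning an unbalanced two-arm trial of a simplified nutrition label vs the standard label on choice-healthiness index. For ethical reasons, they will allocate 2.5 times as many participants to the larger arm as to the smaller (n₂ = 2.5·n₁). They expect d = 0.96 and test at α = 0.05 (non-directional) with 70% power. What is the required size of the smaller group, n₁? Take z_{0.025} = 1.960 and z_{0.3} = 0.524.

n₁ = 10

With allocation ratio k = n₂/n₁ = 2.5, Var(x̄₁−x̄₂) = σ²(1/n₁ + 1/(k·n₁)) = σ²·(k+1)/(k·n₁).
So n₁ = (1 + 1/k)·((z_{α/2} + z_β)/d)² = 1.400 × (2.484/0.96)².
n₁ = 1.400 × 6.70 = 9.4.
Round up: n₁ = 10, giving n₂ = 2.5 × 10 = 25.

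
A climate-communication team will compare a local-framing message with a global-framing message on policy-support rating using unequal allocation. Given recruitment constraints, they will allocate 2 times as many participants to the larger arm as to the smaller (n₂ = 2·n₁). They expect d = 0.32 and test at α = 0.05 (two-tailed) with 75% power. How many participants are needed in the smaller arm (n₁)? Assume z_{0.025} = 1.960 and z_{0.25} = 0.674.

n₁ = 102

With allocation ratio k = n₂/n₁ = 2, Var(x̄₁−x̄₂) = σ²(1/n₁ + 1/(k·n₁)) = σ²·(k+1)/(k·n₁).
So n₁ = (1 + 1/k)·((z_{α/2} + z_β)/d)² = 1.500 × (2.634/0.32)².
n₁ = 1.500 × 67.75 = 101.6.
Round up: n₁ = 102, giving n₂ = 2 × 102 = 204.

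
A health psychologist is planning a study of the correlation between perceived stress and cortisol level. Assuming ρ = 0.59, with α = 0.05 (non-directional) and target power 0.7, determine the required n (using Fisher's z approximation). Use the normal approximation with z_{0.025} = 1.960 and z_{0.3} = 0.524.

Fisher's z: C = ½·ln((1+r)/(1−r)) = ½·ln(3.8780) = 0.6777.
n = ((z_{α/2} + z_β)/C)² + 3.
(1.960 + 0.524) / 0.6777 = 2.484 / 0.6777 = 3.665.
n = 3.665² + 3 = 13.43 + 3 = 16.4.
Round up.

n = 17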